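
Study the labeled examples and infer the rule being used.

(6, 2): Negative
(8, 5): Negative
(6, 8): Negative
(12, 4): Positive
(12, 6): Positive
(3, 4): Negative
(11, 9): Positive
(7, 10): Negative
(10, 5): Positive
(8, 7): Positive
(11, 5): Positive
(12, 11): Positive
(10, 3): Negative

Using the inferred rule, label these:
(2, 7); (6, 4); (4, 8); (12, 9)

Negative, Negative, Negative, Positive

A rule that fits every label: first > second AND sum ≥ 14 — true of each 'Positive' example, false of each 'Negative' one.
(2, 7) — 2 < 7, 2+7 = 9, hence Negative. (6, 4) — 6 > 4, 6+4 = 10, hence Negative. (4, 8) — 4 < 8, 4+8 = 12, hence Negative. (12, 9) — 12 > 9, 12+9 = 21, hence Positive.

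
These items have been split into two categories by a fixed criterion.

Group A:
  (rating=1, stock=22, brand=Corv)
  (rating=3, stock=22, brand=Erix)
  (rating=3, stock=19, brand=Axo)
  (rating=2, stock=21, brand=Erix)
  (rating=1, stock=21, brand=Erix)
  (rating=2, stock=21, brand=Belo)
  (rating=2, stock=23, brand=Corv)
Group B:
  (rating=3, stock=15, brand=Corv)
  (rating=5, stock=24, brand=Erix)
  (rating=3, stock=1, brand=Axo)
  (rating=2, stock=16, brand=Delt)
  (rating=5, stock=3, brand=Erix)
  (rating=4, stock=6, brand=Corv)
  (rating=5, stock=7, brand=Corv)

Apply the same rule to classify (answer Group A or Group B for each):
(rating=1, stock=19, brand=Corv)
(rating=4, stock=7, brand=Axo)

Group A, Group B

The common property of the 'Group A' items is: stock ≥ 19 AND rating ≤ 3. No 'Group B' item has it.
Group A: (rating=1, stock=19, brand=Corv), since stock = 19, rating = 1. Group B: (rating=4, stock=7, brand=Axo), since stock = 7, rating = 4.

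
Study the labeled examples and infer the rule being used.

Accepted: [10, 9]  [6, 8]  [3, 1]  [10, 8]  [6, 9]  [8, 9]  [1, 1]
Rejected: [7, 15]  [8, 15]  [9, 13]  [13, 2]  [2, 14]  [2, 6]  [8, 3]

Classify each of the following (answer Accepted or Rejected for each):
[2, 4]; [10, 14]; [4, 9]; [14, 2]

All 'Accepted' examples share one property — |first − second| ≤ 3 — and every 'Rejected' example lacks it.
Accepted: [2, 4], since |2−4| = 2. Rejected: [10, 14], since |10−14| = 4. Rejected: [4, 9], since |4−9| = 5. Rejected: [14, 2], since |14−2| = 12.

Accepted, Rejected, Rejected, Rejected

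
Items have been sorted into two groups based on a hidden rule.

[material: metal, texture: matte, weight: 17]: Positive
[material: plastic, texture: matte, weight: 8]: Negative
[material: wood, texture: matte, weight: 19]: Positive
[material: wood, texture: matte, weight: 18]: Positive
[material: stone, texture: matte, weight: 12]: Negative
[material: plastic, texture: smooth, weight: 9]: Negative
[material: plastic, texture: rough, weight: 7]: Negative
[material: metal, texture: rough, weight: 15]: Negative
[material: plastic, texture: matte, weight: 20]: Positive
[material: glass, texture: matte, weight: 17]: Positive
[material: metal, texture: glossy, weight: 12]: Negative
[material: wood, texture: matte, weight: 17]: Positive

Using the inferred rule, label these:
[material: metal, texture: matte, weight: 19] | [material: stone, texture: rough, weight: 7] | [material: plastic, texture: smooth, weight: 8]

The simplest hypothesis consistent with all the labels is: weight ≥ 17.
[material: metal, texture: matte, weight: 19]: weight = 19 — fits, so Positive. [material: stone, texture: rough, weight: 7]: weight = 7 — doesn't match, so Negative. [material: plastic, texture: smooth, weight: 8]: weight = 8 — doesn't match, so Negative.

Positive, Negative, Negative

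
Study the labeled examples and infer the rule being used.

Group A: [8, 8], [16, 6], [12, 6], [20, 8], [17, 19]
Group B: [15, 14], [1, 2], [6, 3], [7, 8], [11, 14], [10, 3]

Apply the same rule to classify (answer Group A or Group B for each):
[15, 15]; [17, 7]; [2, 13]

Group A, Group A, Group B

A rule that fits every label: sum is even — true of each 'Group A' example, false of each 'Group B' one.
[15, 15]: Group A (15+15 = 30). [17, 7]: Group A (17+7 = 24). [2, 13]: Group B (2+13 = 15).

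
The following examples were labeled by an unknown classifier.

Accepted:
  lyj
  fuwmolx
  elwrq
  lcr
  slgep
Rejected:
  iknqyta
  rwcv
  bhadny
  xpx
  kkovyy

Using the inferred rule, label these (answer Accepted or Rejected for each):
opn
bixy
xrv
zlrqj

Rejected, Rejected, Rejected, Accepted

Checking candidate rules against both groups, what survives is: contains 'l'.
opn: Rejected (no 'l'). bixy: Rejected (no 'l'). xrv: Rejected (no 'l'). zlrqj: Accepted (has 'l').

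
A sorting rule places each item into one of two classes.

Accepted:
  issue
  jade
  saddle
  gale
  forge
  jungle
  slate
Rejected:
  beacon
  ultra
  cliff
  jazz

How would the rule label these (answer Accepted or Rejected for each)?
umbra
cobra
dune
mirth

Rejected, Rejected, Accepted, Rejected

The common property of the 'Accepted' items is: ends with 'e'. No 'Rejected' item has it.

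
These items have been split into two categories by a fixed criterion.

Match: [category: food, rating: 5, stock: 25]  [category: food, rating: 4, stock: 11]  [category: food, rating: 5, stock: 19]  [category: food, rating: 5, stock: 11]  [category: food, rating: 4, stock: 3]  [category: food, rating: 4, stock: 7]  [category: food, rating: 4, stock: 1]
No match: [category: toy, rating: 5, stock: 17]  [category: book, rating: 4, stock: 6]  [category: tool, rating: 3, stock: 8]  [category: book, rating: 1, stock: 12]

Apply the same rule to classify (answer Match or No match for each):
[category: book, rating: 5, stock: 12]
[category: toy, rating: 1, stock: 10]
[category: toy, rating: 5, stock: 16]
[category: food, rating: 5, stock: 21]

Looking at the examples, the only property every 'Match' case has and every 'No match' case lacks is: category is food.
[category: book, rating: 5, stock: 12]: category is book — lacks this property, so No match. [category: toy, rating: 1, stock: 10]: category is toy — lacks this property, so No match. [category: toy, rating: 5, stock: 16]: category is toy — lacks this property, so No match. [category: food, rating: 5, stock: 21]: category is food — qualifies, so Match.

No match, No match, No match, Match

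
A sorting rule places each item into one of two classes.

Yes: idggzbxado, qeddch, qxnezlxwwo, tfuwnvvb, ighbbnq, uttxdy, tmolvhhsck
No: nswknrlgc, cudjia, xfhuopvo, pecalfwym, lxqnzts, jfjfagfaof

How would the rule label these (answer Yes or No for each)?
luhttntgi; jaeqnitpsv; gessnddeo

'Yes' ⟺ has a double letter.
luhttntgi — 'tt' doubled, hence Yes.
jaeqnitpsv — no doubled letter, hence No.
gessnddeo — 'ss' doubled, hence Yes.

Yes, No, Yes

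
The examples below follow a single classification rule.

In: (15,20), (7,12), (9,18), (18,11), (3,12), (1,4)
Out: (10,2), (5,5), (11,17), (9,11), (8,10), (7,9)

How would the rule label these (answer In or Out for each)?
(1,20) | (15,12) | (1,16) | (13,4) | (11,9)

In, In, In, In, Out

Rule: sum is odd. This holds for each 'In' example and fails for each 'Out' one.
(1,20): 1+20 = 21 — satisfies this, so In. (15,12): 15+12 = 27 — satisfies this, so In. (1,16): 1+16 = 17 — satisfies this, so In. (13,4): 13+4 = 17 — satisfies this, so In. (11,9): 11+9 = 20 — fails the rule, so Out.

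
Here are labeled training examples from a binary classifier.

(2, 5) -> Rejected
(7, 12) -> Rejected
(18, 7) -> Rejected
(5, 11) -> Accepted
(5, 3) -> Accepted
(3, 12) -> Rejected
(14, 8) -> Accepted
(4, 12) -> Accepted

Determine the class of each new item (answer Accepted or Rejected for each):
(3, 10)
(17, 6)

Comparing the two groups points to one rule — sum is even.
(3, 10) — 3+10 = 13, hence Rejected.
(17, 6) — 17+6 = 23, hence Rejected.

Rejected, Rejected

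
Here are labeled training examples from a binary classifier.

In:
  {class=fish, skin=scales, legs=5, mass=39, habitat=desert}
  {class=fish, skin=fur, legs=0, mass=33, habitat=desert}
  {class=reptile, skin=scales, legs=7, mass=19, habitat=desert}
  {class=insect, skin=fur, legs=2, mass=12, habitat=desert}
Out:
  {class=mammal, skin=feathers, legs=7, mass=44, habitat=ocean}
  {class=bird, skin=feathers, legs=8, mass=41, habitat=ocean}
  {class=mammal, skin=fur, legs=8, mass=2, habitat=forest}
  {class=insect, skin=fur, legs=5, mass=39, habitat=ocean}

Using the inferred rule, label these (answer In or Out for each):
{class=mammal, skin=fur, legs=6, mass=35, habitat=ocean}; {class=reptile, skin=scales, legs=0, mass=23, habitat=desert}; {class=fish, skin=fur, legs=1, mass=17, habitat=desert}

Out, In, In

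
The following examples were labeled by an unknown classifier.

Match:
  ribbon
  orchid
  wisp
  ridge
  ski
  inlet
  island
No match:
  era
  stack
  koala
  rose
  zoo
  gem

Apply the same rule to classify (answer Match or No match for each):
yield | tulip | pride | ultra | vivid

All 'Match' examples share one property — contains 'i' — and every 'No match' example lacks it.
yield → has 'i' → Match.
tulip → has 'i' → Match.
pride → has 'i' → Match.
ultra → no 'i' → No match.
vivid → has 'i' → Match.

Match, Match, Match, No match, Match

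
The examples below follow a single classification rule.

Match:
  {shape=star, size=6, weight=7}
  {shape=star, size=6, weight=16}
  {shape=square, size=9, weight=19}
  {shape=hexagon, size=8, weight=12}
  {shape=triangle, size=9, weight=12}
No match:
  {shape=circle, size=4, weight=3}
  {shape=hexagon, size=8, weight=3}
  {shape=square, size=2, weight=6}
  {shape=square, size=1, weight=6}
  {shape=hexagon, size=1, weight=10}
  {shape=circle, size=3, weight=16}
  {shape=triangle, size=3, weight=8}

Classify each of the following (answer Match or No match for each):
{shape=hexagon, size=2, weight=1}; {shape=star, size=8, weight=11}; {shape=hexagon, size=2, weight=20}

No match, Match, No match

One predicate separates the groups cleanly: weight ≥ 6 AND size ≥ 4.
No match: {shape=hexagon, size=2, weight=1}, since weight = 1, size = 2. Match: {shape=star, size=8, weight=11}, since weight = 11, size = 8. No match: {shape=hexagon, size=2, weight=20}, since weight = 20, size = 2.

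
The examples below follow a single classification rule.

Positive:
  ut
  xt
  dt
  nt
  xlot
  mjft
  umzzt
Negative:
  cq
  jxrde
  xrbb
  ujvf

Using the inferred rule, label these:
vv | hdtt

Negative, Positive

The pattern is that an item is 'Positive' exactly when: contains 't'.
vv: no 't', fails this test → Negative. hdtt: has 't', qualifies → Positive.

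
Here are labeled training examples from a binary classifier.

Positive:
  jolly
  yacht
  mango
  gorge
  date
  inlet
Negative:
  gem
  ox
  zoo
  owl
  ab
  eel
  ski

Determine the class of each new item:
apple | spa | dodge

Positive, Negative, Positive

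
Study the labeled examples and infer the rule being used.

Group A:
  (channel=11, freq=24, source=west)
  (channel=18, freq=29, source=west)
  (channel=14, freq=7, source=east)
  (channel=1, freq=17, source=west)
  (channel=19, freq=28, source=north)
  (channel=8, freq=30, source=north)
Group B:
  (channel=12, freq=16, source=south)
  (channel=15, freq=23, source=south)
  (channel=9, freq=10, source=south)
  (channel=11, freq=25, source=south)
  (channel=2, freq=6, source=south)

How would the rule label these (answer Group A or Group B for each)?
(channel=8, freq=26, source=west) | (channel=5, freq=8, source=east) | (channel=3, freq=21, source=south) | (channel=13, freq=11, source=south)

Looking at the examples, the only property every 'Group A' case has and every 'Group B' case lacks is: source is not south.
Group A: (channel=8, freq=26, source=west), since source is west. Group A: (channel=5, freq=8, source=east), since source is east. Group B: (channel=3, freq=21, source=south), since source is south. Group B: (channel=13, freq=11, source=south), since source is south.

Group A, Group A, Group B, Group B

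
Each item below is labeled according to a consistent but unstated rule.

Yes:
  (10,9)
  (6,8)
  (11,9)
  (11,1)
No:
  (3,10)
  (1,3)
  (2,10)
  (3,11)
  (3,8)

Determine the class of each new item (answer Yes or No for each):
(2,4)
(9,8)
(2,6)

The distinguishing property — first ≥ 6 — holds for all the 'Yes' cases and none of the 'No' cases.

No, Yes, No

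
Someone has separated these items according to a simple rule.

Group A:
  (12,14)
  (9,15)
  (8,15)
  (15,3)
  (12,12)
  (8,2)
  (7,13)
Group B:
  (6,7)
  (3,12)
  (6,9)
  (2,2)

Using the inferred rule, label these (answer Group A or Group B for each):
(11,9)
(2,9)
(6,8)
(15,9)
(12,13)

Group A, Group B, Group B, Group A, Group A

A rule that fits every label: first ≥ 7 — true of each 'Group A' example, false of each 'Group B' one.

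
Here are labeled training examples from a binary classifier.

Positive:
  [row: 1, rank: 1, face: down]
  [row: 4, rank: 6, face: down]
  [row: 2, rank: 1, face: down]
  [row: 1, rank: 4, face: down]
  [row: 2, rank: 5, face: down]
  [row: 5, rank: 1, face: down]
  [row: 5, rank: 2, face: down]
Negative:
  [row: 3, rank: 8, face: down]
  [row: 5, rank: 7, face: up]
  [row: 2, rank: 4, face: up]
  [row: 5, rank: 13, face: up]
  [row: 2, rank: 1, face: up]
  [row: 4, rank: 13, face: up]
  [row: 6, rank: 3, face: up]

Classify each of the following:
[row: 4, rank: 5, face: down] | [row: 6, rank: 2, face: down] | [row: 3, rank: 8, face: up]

Positive, Positive, Negative

One predicate separates the groups cleanly: face is down AND rank ≤ 6.
[row: 4, rank: 5, face: down]: face is down, rank = 5, meets the rule → Positive.
[row: 6, rank: 2, face: down]: face is down, rank = 2, meets the rule → Positive.
[row: 3, rank: 8, face: up]: face is up, rank = 8, does not satisfy this → Negative.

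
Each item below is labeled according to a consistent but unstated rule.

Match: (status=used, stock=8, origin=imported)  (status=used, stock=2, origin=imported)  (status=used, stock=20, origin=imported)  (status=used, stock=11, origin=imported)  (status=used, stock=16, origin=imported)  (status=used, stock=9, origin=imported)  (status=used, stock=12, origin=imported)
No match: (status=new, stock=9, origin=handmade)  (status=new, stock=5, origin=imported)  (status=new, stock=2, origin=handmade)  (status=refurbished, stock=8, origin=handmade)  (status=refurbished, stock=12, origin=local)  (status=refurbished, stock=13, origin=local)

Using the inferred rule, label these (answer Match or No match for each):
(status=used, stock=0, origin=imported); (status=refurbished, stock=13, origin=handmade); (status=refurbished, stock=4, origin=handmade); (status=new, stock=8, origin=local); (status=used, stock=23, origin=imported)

Match, No match, No match, No match, Match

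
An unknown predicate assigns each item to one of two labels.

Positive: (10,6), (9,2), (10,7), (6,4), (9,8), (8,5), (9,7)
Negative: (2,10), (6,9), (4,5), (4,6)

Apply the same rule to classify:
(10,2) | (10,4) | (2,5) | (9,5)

Positive, Positive, Negative, Positive

The rule appears to be: first > second.
(10,2) — 10 > 2, hence Positive.
(10,4) — 10 > 4, hence Positive.
(2,5) — 2 < 5, hence Negative.
(9,5) — 9 > 5, hence Positive.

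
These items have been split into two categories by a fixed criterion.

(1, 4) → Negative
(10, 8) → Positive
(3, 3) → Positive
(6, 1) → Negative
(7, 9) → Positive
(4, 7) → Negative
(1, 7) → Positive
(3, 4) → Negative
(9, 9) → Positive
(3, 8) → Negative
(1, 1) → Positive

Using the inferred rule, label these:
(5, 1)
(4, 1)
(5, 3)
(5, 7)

Positive, Negative, Positive, Positive

The rule appears to be: sum is even.
(5, 1): 5+1 = 6, fits → Positive.
(4, 1): 4+1 = 5, does not pass → Negative.
(5, 3): 5+3 = 8, fits → Positive.
(5, 7): 5+7 = 12, fits → Positive.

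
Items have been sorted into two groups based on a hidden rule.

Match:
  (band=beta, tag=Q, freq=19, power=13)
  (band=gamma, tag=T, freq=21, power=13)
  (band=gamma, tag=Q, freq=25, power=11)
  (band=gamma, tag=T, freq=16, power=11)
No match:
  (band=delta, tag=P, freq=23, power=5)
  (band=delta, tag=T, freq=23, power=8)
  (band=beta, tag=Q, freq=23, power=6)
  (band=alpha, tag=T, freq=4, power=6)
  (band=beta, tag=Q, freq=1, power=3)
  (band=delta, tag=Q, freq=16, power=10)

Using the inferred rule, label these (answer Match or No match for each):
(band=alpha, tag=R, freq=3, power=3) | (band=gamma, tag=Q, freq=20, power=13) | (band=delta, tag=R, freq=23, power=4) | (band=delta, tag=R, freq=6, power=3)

No match, Match, No match, No match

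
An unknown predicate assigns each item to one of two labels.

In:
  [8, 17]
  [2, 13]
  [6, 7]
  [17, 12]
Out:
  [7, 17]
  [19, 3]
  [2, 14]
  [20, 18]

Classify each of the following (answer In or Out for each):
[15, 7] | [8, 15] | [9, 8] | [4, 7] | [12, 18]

Every 'In' example satisfies: sum is odd. None of the 'Out' examples do.
[15, 7] → 15+7 = 22 → Out. [8, 15] → 8+15 = 23 → In. [9, 8] → 9+8 = 17 → In. [4, 7] → 4+7 = 11 → In. [12, 18] → 12+18 = 30 → Out.

Out, In, In, In, Out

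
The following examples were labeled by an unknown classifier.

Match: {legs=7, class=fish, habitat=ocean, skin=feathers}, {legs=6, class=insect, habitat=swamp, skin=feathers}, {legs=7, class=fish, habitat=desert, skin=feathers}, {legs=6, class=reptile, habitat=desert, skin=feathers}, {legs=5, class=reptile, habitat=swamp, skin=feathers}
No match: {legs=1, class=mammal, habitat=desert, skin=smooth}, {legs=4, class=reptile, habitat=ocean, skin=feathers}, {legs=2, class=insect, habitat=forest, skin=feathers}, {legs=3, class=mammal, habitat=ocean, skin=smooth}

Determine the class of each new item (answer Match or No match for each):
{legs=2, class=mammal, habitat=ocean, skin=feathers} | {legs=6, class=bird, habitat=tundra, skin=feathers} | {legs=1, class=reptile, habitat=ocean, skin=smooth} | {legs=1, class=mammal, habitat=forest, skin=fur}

Rule: legs ≥ 5. This holds for each 'Match' example and fails for each 'No match' one.
{legs=2, class=mammal, habitat=ocean, skin=feathers}: legs = 2 — does not fit, so No match.
{legs=6, class=bird, habitat=tundra, skin=feathers}: legs = 6 — passes, so Match.
{legs=1, class=reptile, habitat=ocean, skin=smooth}: legs = 1 — does not fit, so No match.
{legs=1, class=mammal, habitat=forest, skin=fur}: legs = 1 — does not fit, so No match.

No match, Match, No match, No match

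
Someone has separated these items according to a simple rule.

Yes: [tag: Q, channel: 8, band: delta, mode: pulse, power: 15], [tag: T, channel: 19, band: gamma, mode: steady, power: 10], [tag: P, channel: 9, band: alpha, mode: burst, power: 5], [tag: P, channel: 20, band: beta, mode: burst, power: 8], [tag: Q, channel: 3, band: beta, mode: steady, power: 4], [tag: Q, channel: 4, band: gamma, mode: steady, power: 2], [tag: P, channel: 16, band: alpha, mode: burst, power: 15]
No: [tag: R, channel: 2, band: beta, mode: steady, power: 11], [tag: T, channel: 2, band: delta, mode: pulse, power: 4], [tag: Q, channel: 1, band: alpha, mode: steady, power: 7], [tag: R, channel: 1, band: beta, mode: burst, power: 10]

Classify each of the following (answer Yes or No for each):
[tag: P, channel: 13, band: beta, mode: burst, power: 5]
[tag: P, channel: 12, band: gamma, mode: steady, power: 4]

Yes, Yes

The distinguishing property — channel ≥ 3 — holds for all the 'Yes' cases and none of the 'No' cases.
[tag: P, channel: 13, band: beta, mode: burst, power: 5] — channel = 13, hence Yes. [tag: P, channel: 12, band: gamma, mode: steady, power: 4] — channel = 12, hence Yes.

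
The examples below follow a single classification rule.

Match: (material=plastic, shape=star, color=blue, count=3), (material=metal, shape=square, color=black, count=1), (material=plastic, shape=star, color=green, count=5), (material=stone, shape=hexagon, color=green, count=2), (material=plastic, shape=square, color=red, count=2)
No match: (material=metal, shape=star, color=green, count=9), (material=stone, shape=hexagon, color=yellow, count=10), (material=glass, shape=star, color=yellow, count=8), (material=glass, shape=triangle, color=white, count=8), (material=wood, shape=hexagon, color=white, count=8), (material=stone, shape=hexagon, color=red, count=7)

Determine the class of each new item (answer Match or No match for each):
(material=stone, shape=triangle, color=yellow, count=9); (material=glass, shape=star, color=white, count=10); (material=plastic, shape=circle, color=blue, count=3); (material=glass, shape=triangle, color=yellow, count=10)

The simplest hypothesis consistent with all the labels is: count ≤ 5.
(material=stone, shape=triangle, color=yellow, count=9) — count = 9, hence No match.
(material=glass, shape=star, color=white, count=10) — count = 10, hence No match.
(material=plastic, shape=circle, color=blue, count=3) — count = 3, hence Match.
(material=glass, shape=triangle, color=yellow, count=10) — count = 10, hence No match.

No match, No match, Match, No match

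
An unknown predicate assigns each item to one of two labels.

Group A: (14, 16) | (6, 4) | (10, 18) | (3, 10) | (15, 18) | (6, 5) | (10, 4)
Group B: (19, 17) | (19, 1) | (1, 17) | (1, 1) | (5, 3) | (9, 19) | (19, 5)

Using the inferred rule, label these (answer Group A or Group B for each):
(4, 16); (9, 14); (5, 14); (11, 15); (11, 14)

Group A, Group A, Group A, Group B, Group A

Looking at the examples, the only property every 'Group A' case has and every 'Group B' case lacks is: product is even.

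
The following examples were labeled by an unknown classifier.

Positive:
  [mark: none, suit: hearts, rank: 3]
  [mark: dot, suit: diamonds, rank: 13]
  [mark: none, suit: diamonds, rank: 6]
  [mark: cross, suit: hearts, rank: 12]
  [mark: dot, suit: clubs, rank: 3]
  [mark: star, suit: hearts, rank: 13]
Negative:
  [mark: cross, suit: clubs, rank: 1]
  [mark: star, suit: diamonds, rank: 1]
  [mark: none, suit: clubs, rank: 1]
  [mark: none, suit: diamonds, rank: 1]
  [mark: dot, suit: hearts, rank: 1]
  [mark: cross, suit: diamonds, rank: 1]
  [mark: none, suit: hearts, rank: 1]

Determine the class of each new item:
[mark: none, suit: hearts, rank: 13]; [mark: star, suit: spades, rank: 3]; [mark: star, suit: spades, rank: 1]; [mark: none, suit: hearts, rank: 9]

Positive, Positive, Negative, Positive

A rule that fits every label: rank ≥ 3 — true of each 'Positive' example, false of each 'Negative' one.
[mark: none, suit: hearts, rank: 13]: rank = 13 — has this property, so Positive.
[mark: star, suit: spades, rank: 3]: rank = 3 — has this property, so Positive.
[mark: star, suit: spades, rank: 1]: rank = 1 — fails the rule, so Negative.
[mark: none, suit: hearts, rank: 9]: rank = 9 — has this property, so Positive.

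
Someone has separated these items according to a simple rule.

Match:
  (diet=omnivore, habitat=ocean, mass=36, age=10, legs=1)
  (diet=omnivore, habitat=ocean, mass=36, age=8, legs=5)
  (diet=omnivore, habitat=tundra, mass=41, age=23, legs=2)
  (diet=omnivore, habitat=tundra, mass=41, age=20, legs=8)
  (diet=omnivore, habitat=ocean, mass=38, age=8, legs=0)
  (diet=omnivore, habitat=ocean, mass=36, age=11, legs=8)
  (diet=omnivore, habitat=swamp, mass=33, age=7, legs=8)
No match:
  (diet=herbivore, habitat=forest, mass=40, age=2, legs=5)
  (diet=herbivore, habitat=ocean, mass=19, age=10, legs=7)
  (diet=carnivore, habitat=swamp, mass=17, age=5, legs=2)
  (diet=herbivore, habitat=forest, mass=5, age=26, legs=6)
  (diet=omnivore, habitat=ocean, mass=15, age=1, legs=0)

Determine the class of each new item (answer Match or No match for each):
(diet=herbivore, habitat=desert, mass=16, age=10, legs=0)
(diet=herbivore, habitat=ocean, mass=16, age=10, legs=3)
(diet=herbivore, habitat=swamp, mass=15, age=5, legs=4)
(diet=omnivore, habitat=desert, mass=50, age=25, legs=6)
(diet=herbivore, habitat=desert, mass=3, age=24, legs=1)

No match, No match, No match, Match, No match

'Match' ⟺ diet is omnivore AND age ≥ 2.
(diet=herbivore, habitat=desert, mass=16, age=10, legs=0): No match (diet is herbivore, age = 10).
(diet=herbivore, habitat=ocean, mass=16, age=10, legs=3): No match (diet is herbivore, age = 10).
(diet=herbivore, habitat=swamp, mass=15, age=5, legs=4): No match (diet is herbivore, age = 5).
(diet=omnivore, habitat=desert, mass=50, age=25, legs=6): Match (diet is omnivore, age = 25).
(diet=herbivore, habitat=desert, mass=3, age=24, legs=1): No match (diet is herbivore, age = 24).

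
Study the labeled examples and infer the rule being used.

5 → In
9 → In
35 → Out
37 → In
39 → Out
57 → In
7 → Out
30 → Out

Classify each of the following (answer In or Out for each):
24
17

Out, In

One predicate separates the groups cleanly: ≡ 1 (mod 4).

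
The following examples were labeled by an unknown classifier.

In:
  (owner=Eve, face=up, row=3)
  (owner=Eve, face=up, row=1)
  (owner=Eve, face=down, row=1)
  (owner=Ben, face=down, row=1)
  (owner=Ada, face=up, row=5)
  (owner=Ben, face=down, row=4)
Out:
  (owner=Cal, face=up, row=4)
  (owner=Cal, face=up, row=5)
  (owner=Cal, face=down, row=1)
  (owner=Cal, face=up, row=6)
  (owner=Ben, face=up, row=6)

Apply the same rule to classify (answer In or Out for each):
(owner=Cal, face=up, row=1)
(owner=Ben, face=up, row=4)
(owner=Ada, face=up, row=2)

Out, In, In

The common property of the 'In' items is: owner is not Cal AND row ≤ 5. No 'Out' item has it.
(owner=Cal, face=up, row=1) → owner is Cal, row = 1 → Out. (owner=Ben, face=up, row=4) → owner is Ben, row = 4 → In. (owner=Ada, face=up, row=2) → owner is Ada, row = 2 → In.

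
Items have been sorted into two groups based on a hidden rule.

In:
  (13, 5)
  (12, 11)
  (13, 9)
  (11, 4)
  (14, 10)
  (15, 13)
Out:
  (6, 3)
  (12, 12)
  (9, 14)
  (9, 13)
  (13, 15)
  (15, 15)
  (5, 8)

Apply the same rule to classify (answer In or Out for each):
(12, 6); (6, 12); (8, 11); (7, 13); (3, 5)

In, Out, Out, Out, Out

All 'In' examples share one property — first > second AND sum ≥ 13 — and every 'Out' example lacks it.
(12, 6): 12 > 6, 12+6 = 18 — fits, so In.
(6, 12): 6 < 12, 6+12 = 18 — does not satisfy this, so Out.
(8, 11): 8 < 11, 8+11 = 19 — does not satisfy this, so Out.
(7, 13): 7 < 13, 7+13 = 20 — does not satisfy this, so Out.
(3, 5): 3 < 5, 3+5 = 8 — does not satisfy this, so Out.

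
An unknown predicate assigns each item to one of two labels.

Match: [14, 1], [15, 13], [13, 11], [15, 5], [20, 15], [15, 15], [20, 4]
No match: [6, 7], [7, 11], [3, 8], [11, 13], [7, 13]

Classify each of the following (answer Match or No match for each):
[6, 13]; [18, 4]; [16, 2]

The distinguishing property — first ≥ 13 — holds for all the 'Match' cases and none of the 'No match' cases.
[6, 13]: No match (first 6). [18, 4]: Match (first 18). [16, 2]: Match (first 16).

No match, Match, Match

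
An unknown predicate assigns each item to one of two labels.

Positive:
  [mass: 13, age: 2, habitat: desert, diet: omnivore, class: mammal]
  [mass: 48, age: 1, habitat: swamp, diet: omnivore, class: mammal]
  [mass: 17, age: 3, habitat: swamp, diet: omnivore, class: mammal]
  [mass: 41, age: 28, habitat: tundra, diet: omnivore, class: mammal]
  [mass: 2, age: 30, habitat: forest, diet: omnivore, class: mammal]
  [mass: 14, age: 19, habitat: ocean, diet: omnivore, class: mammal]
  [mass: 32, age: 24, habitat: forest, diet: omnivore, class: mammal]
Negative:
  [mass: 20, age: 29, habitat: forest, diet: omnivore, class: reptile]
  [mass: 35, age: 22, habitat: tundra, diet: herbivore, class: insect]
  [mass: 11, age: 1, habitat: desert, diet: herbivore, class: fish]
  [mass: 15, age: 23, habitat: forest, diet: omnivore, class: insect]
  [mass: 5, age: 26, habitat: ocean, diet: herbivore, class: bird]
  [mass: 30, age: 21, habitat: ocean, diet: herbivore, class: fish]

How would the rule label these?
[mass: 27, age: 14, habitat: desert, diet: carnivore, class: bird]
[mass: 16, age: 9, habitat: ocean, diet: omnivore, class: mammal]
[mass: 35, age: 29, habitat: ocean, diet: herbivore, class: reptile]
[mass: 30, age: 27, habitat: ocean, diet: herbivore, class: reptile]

Negative, Positive, Negative, Negative

The classifier is using: class is mammal.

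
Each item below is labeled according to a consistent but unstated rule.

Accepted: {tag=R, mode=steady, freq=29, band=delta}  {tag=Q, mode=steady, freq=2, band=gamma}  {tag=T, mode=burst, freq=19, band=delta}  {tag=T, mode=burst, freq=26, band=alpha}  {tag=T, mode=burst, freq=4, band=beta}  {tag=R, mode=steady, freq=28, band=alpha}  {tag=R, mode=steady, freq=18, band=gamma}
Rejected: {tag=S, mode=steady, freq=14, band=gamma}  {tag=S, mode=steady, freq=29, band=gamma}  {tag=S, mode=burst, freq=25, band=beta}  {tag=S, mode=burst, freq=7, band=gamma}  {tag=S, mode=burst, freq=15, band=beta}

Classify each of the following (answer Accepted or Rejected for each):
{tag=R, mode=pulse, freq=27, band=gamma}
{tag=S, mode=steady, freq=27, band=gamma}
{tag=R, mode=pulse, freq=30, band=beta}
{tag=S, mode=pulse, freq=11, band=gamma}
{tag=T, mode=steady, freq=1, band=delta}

'Accepted' ⟺ tag is not S.
Accepted: {tag=R, mode=pulse, freq=27, band=gamma}, since tag is R. Rejected: {tag=S, mode=steady, freq=27, band=gamma}, since tag is S. Accepted: {tag=R, mode=pulse, freq=30, band=beta}, since tag is R. Rejected: {tag=S, mode=pulse, freq=11, band=gamma}, since tag is S. Accepted: {tag=T, mode=steady, freq=1, band=delta}, since tag is T.

Accepted, Rejected, Accepted, Rejected, Accepted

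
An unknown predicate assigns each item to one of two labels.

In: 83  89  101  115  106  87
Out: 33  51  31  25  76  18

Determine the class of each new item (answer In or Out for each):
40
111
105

Out, In, In

The rule appears to be: at least 83.
40: 40 < 83 — does not fit, so Out. 111: 111 ≥ 83 — checks out, so In. 105: 105 ≥ 83 — checks out, so In.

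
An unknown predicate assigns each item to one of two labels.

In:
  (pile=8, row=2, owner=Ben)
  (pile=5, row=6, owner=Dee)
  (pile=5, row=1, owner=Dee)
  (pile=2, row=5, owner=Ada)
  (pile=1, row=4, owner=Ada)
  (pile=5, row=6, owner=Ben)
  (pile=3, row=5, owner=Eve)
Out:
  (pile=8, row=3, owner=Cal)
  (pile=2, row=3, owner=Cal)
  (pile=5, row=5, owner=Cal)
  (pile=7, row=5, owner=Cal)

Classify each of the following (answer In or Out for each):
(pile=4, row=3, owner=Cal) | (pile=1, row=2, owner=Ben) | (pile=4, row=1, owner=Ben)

Out, In, In

The simplest hypothesis consistent with all the labels is: owner is not Cal.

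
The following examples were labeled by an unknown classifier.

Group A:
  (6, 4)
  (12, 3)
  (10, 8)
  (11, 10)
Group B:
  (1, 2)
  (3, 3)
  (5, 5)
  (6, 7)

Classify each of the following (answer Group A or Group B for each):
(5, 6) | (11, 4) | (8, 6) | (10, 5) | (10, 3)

Group B, Group A, Group A, Group A, Group A

A rule that fits every label: first > second — true of each 'Group A' example, false of each 'Group B' one.
Group B: (5, 6), since 5 < 6.
Group A: (11, 4), since 11 > 4.
Group A: (8, 6), since 8 > 6.
Group A: (10, 5), since 10 > 5.
Group A: (10, 3), since 10 > 3.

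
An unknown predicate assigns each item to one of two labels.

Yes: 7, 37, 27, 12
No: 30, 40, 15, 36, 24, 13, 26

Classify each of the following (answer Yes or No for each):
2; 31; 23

Every 'Yes' example satisfies: ≡ 2 (mod 5). None of the 'No' examples do.
2: Yes (2 mod 5 = 2). 31: No (31 mod 5 = 1). 23: No (23 mod 5 = 3).

Yes, No, No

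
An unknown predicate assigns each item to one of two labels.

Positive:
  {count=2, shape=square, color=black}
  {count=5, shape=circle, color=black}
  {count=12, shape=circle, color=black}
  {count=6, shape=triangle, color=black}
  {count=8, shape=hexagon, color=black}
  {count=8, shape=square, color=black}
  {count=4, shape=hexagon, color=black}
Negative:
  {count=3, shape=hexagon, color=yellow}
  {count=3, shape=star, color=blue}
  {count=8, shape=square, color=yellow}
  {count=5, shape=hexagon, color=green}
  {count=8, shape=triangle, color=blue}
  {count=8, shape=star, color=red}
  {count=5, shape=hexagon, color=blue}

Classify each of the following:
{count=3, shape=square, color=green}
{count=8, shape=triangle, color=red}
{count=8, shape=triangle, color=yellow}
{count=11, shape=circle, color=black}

Negative, Negative, Negative, Positive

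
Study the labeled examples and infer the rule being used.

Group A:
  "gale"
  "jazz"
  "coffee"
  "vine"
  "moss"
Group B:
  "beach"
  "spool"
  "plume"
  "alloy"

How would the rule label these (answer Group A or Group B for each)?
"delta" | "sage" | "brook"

The classifier is using: even length.
"delta": Group B (length 5). "sage": Group A (length 4). "brook": Group B (length 5).

Group B, Group A, Group B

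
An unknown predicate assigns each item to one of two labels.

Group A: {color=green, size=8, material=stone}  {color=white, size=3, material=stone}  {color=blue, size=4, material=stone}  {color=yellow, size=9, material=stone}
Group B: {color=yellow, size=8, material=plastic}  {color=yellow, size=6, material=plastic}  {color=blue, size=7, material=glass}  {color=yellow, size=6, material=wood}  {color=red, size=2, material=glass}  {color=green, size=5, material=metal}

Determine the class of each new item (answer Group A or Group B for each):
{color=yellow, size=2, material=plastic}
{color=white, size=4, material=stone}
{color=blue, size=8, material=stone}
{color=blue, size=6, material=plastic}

Group B, Group A, Group A, Group B

Looking at the examples, the only property every 'Group A' case has and every 'Group B' case lacks is: material is stone.
{color=yellow, size=2, material=plastic} — material is plastic, hence Group B. {color=white, size=4, material=stone} — material is stone, hence Group A. {color=blue, size=8, material=stone} — material is stone, hence Group A. {color=blue, size=6, material=plastic} — material is plastic, hence Group B.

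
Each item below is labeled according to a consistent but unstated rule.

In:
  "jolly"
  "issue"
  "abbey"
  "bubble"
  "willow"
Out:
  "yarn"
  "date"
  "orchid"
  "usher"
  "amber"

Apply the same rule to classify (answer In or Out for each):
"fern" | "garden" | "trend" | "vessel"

Out, Out, Out, In

A rule that fits every label: has a double letter — true of each 'In' example, false of each 'Out' one.
Out: "fern", since no doubled letter.
Out: "garden", since no doubled letter.
Out: "trend", since no doubled letter.
In: "vessel", since 'ss' doubled.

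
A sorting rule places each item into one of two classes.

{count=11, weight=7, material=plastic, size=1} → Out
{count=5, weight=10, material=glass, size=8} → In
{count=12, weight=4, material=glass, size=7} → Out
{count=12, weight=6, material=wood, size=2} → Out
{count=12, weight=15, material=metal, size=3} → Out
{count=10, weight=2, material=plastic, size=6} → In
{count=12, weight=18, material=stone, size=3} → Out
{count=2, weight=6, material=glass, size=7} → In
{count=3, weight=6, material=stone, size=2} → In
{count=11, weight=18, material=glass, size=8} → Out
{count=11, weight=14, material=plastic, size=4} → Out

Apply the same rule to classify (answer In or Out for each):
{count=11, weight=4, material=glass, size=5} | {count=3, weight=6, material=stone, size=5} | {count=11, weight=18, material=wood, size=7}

Out, In, Out

The common property of the 'In' items is: count ≤ 10. No 'Out' item has it.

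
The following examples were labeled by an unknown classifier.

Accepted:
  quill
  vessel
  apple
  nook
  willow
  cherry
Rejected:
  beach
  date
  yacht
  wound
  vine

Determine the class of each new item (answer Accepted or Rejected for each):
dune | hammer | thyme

Rejected, Accepted, Rejected

The simplest hypothesis consistent with all the labels is: has a double letter.
dune: no doubled letter — does not satisfy this, so Rejected. hammer: 'mm' doubled — matches, so Accepted. thyme: no doubled letter — does not satisfy this, so Rejected.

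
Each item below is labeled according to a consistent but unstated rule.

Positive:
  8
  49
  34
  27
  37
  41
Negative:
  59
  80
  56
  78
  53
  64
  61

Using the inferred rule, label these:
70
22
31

Negative, Positive, Positive

The pattern is that an item is 'Positive' exactly when: at most 49.
70: 70 > 49 — fails the rule, so Negative.
22: 22 ≤ 49 — passes, so Positive.
31: 31 ≤ 49 — passes, so Positive.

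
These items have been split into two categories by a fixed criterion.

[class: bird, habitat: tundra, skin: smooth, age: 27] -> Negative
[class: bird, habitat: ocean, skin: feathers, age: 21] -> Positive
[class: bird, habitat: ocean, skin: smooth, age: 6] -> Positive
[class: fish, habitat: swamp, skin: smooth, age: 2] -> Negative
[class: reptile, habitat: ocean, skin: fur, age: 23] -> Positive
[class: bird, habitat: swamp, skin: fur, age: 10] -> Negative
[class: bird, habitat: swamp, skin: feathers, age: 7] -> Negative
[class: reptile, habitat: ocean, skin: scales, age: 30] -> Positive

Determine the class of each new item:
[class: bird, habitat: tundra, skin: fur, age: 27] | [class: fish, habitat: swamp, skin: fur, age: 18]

One predicate separates the groups cleanly: habitat is ocean.
[class: bird, habitat: tundra, skin: fur, age: 27]: habitat is tundra, doesn't qualify → Negative. [class: fish, habitat: swamp, skin: fur, age: 18]: habitat is swamp, doesn't qualify → Negative.

Negative, Negative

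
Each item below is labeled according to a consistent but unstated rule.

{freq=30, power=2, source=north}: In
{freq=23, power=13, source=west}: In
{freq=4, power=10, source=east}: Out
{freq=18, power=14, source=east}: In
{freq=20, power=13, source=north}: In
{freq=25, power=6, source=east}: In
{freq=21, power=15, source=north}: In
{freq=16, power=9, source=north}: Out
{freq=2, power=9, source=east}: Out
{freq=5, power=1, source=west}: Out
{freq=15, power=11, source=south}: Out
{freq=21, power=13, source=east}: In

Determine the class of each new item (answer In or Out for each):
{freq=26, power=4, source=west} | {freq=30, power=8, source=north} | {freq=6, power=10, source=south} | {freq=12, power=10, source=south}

The distinguishing property — freq ≥ 18 — holds for all the 'In' cases and none of the 'Out' cases.
{freq=26, power=4, source=west} → freq = 26 → In.
{freq=30, power=8, source=north} → freq = 30 → In.
{freq=6, power=10, source=south} → freq = 6 → Out.
{freq=12, power=10, source=south} → freq = 12 → Out.

In, In, Out, Out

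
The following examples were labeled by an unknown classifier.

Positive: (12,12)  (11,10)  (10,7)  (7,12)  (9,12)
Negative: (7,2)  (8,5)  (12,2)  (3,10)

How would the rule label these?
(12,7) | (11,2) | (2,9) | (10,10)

Positive, Negative, Negative, Positive

All 'Positive' examples share one property — sum ≥ 17 — and every 'Negative' example lacks it.
(12,7) — 12+7 = 19, hence Positive. (11,2) — 11+2 = 13, hence Negative. (2,9) — 2+9 = 11, hence Negative. (10,10) — 10+10 = 20, hence Positive.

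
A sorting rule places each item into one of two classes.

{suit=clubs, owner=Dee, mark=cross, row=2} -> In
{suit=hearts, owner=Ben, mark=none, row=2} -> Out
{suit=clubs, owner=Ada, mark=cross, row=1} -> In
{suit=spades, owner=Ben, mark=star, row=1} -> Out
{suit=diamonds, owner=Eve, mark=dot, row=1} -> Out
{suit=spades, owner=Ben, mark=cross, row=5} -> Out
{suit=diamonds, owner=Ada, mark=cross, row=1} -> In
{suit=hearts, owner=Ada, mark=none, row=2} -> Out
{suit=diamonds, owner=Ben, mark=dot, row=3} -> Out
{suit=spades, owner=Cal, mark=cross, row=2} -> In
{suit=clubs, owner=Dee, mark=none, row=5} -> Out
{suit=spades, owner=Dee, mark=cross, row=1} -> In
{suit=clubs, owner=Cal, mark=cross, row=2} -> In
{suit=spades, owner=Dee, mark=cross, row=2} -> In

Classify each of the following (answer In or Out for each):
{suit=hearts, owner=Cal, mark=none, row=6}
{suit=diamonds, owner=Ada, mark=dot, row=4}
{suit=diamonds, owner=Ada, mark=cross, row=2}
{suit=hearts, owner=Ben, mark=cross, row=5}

Out, Out, In, Out

A rule that fits every label: mark is cross AND row ≤ 2 — true of each 'In' example, false of each 'Out' one.
{suit=hearts, owner=Cal, mark=none, row=6} — mark is none, row = 6, hence Out.
{suit=diamonds, owner=Ada, mark=dot, row=4} — mark is dot, row = 4, hence Out.
{suit=diamonds, owner=Ada, mark=cross, row=2} — mark is cross, row = 2, hence In.
{suit=hearts, owner=Ben, mark=cross, row=5} — mark is cross, row = 5, hence Out.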